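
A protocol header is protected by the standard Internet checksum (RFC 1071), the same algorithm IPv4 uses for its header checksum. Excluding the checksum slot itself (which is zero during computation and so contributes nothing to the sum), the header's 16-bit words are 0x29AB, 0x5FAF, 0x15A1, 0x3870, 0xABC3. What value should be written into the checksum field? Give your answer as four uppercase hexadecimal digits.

One's-complement addition (fold any carry out of bit 15 back into bit 0):
  0x29AB + 0x5FAF = 0x0895A
  0x895A + 0x15A1 = 0x09EFB
  0x9EFB + 0x3870 = 0x0D76B
  0xD76B + 0xABC3 = 0x1832E → wrap carry → 0x832F
One's-complement sum = 0x832F.
Checksum = ~0x832F & 0xFFFF = 0x7CD0.

7CD0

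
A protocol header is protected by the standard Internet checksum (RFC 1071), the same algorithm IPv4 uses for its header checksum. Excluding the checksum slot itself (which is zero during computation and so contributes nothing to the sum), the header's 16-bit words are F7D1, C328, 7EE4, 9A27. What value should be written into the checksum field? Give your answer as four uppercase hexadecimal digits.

2BF9

One's-complement addition (fold any carry out of bit 15 back into bit 0):
  0xF7D1 + 0xC328 = 0x1BAF9 → wrap carry → 0xBAFA
  0xBAFA + 0x7EE4 = 0x139DE → wrap carry → 0x39DF
  0x39DF + 0x9A27 = 0x0D406
One's-complement sum = 0xD406.
Checksum = ~0xD406 & 0xFFFF = 0x2BF9.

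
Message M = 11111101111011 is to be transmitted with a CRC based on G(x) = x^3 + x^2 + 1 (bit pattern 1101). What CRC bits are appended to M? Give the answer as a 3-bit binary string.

110

Append 3 zeros: 11111101111011000. Divide by 1101 (XOR where the leading bit is 1):
  pos 0: 1111 XOR 1101 = 0010
  pos 2: 1011 XOR 1101 = 0110
  pos 3: 1100 XOR 1101 = 0001
  pos 6: 1111 XOR 1101 = 0010
  pos 8: 1010 XOR 1101 = 0111
  pos 9: 1111 XOR 1101 = 0010
  pos 11: 1010 XOR 1101 = 0111
  pos 12: 1110 XOR 1101 = 0011
Remainder (last 3 bits) = 110. This is the CRC / FCS.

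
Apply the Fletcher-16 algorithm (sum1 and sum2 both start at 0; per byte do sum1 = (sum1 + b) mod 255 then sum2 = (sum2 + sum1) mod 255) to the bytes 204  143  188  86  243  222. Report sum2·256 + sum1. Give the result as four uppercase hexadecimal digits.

Running sums (mod 255):
  after byte 0 (204): sum1=204, sum2=204
  after byte 1 (143): sum1=92, sum2=41
  after byte 2 (188): sum1=25, sum2=66
  after byte 3 (86): sum1=111, sum2=177
  after byte 4 (243): sum1=99, sum2=21
  after byte 5 (222): sum1=66, sum2=87
Checksum = sum2·256 + sum1 = 87·256 + 66 = 22338 = 0x5742.

5742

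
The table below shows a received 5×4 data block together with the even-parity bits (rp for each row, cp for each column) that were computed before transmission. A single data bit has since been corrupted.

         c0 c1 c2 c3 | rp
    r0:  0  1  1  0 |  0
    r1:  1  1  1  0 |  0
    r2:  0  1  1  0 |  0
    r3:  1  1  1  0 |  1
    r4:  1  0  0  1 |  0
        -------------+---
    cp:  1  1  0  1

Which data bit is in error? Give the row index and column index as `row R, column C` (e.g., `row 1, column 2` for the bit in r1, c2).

Recompute each row's even parity and compare to rp:
  r0: data parity 0, sent rp 0 → ok
  r1: data parity 1, sent rp 0 → mismatch
  r2: data parity 0, sent rp 0 → ok
  r3: data parity 1, sent rp 1 → ok
  r4: data parity 0, sent rp 0 → ok
Recompute each column's even parity and compare to cp:
  c0: data parity 1, sent cp 1 → ok
  c1: data parity 0, sent cp 1 → mismatch
  c2: data parity 0, sent cp 0 → ok
  c3: data parity 1, sent cp 1 → ok
Exactly one row (r1) and one column (c1) fail → the flipped bit is at their intersection.

row 1, column 1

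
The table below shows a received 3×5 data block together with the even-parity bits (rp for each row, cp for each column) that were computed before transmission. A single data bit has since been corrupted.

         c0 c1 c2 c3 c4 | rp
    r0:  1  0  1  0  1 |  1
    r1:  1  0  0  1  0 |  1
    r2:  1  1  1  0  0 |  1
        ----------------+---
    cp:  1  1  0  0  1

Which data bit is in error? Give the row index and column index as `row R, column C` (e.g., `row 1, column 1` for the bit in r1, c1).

Recompute each row's even parity and compare to rp:
  r0: data parity 1, sent rp 1 → ok
  r1: data parity 0, sent rp 1 → mismatch
  r2: data parity 1, sent rp 1 → ok
Recompute each column's even parity and compare to cp:
  c0: data parity 1, sent cp 1 → ok
  c1: data parity 1, sent cp 1 → ok
  c2: data parity 0, sent cp 0 → ok
  c3: data parity 1, sent cp 0 → mismatch
  c4: data parity 1, sent cp 1 → ok
Exactly one row (r1) and one column (c3) fail → the flipped bit is at their intersection.

row 1, column 3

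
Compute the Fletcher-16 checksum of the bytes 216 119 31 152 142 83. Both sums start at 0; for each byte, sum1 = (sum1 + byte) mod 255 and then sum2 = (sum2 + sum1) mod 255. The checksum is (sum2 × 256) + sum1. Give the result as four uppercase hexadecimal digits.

21E9

Running sums (mod 255):
  after byte 0 (216): sum1=216, sum2=216
  after byte 1 (119): sum1=80, sum2=41
  after byte 2 (31): sum1=111, sum2=152
  after byte 3 (152): sum1=8, sum2=160
  after byte 4 (142): sum1=150, sum2=55
  after byte 5 (83): sum1=233, sum2=33
Checksum = sum2·256 + sum1 = 33·256 + 233 = 8681 = 0x21E9.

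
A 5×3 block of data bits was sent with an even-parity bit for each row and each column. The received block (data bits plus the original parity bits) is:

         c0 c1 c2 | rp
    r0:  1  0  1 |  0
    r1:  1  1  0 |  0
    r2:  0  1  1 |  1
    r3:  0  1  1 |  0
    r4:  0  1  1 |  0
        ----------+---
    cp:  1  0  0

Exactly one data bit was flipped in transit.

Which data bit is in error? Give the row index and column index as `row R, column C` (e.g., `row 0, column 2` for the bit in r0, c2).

Recompute each row's even parity and compare to rp:
  r0: data parity 0, sent rp 0 → ok
  r1: data parity 0, sent rp 0 → ok
  r2: data parity 0, sent rp 1 → mismatch
  r3: data parity 0, sent rp 0 → ok
  r4: data parity 0, sent rp 0 → ok
Recompute each column's even parity and compare to cp:
  c0: data parity 0, sent cp 1 → mismatch
  c1: data parity 0, sent cp 0 → ok
  c2: data parity 0, sent cp 0 → ok
Exactly one row (r2) and one column (c0) fail → the flipped bit is at their intersection.

row 2, column 0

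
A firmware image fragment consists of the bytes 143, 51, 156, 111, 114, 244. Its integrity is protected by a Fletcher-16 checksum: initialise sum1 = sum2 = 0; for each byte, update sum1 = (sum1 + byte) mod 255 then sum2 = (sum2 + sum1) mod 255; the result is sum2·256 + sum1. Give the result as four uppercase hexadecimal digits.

F736

Running sums (mod 255):
  after byte 0 (143): sum1=143, sum2=143
  after byte 1 (51): sum1=194, sum2=82
  after byte 2 (156): sum1=95, sum2=177
  after byte 3 (111): sum1=206, sum2=128
  after byte 4 (114): sum1=65, sum2=193
  after byte 5 (244): sum1=54, sum2=247
Checksum = sum2·256 + sum1 = 247·256 + 54 = 63286 = 0xF736.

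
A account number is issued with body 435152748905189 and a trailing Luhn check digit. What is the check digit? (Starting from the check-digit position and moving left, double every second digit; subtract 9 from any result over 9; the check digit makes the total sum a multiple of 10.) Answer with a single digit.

5

Partial digits right→left: 9 8 1 5 0 9 8 4 7 2 5 1 5 3 4
Double every second digit counting from the check-digit position (so the 1st, 3rd, 5th, ... of the partial from the right).
  doubled (with −9 where >9): 9 2 0 7 5 1 1 8 → sum 33
  kept as-is: 8 5 9 4 2 1 3 → sum 32
Total = 33 + 32 = 65.
Check digit = (10 − (65 mod 10)) mod 10 = 5.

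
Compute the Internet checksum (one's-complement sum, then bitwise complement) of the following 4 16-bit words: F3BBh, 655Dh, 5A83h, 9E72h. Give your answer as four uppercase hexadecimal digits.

ADF0

One's-complement addition (fold any carry out of bit 15 back into bit 0):
  0xF3BB + 0x655D = 0x15918 → wrap carry → 0x5919
  0x5919 + 0x5A83 = 0x0B39C
  0xB39C + 0x9E72 = 0x1520E → wrap carry → 0x520F
One's-complement sum = 0x520F.
Checksum = ~0x520F & 0xFFFF = 0xADF0.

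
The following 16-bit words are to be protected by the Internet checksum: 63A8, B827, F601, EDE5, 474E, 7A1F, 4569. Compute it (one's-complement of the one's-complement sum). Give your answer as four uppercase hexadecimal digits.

One's-complement addition (fold any carry out of bit 15 back into bit 0):
  0x63A8 + 0xB827 = 0x11BCF → wrap carry → 0x1BD0
  0x1BD0 + 0xF601 = 0x111D1 → wrap carry → 0x11D2
  0x11D2 + 0xEDE5 = 0x0FFB7
  0xFFB7 + 0x474E = 0x14705 → wrap carry → 0x4706
  0x4706 + 0x7A1F = 0x0C125
  0xC125 + 0x4569 = 0x1068E → wrap carry → 0x068F
One's-complement sum = 0x068F.
Checksum = ~0x068F & 0xFFFF = 0xF970.

F970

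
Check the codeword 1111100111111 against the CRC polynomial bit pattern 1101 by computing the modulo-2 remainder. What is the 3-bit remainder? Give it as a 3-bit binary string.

001

Modulo-2 division of 1111100111111 by 1101:
  pos 0: 1111 XOR 1101 = 0010
  pos 2: 1010 XOR 1101 = 0111
  pos 3: 1110 XOR 1101 = 0011
  pos 5: 1111 XOR 1101 = 0010
  pos 7: 1011 XOR 1101 = 0110
  pos 8: 1101 XOR 1101 = 0000
Remainder = 001 (nonzero — an error is detected).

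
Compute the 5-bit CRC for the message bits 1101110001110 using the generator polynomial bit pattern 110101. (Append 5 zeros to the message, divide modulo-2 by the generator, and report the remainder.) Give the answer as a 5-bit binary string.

Append 5 zeros: 110111000111000000. Divide by 110101 (XOR where the leading bit is 1):
  pos 0: 110111 XOR 110101 = 000010
  pos 4: 100001 XOR 110101 = 010100
  pos 5: 101001 XOR 110101 = 011100
  pos 6: 111001 XOR 110101 = 001100
  pos 8: 110000 XOR 110101 = 000101
  pos 11: 101000 XOR 110101 = 011101
  pos 12: 111010 XOR 110101 = 001111
Remainder (last 5 bits) = 01111. This is the CRC / FCS.

01111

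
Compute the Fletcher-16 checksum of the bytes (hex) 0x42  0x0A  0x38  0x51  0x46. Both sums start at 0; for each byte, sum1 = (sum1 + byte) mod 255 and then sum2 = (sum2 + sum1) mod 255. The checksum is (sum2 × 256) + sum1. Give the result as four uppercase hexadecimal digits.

Running sums (mod 255):
  after byte 0 (0x42): sum1=66, sum2=66
  after byte 1 (0x0A): sum1=76, sum2=142
  after byte 2 (0x38): sum1=132, sum2=19
  after byte 3 (0x51): sum1=213, sum2=232
  after byte 4 (0x46): sum1=28, sum2=5
Checksum = sum2·256 + sum1 = 5·256 + 28 = 1308 = 0x051C.

051C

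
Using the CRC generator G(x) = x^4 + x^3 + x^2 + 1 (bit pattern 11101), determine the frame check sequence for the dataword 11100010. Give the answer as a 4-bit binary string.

Append 4 zeros: 111000100000. Divide by 11101 (XOR where the leading bit is 1):
  pos 0: 11100 XOR 11101 = 00001
  pos 4: 10100 XOR 11101 = 01001
  pos 5: 10010 XOR 11101 = 01111
  pos 6: 11110 XOR 11101 = 00011
Remainder (last 4 bits) = 0110. This is the CRC / FCS.

0110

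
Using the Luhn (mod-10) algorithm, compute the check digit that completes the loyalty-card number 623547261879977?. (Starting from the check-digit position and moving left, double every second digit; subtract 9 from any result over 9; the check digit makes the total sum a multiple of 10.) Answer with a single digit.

4

Partial digits right→left: 7 7 9 9 7 8 1 6 2 7 4 5 3 2 6
Double every second digit counting from the check-digit position (so the 1st, 3rd, 5th, ... of the partial from the right).
  doubled (with −9 where >9): 5 9 5 2 4 8 6 3 → sum 42
  kept as-is: 7 9 8 6 7 5 2 → sum 44
Total = 42 + 44 = 86.
Check digit = (10 − (86 mod 10)) mod 10 = 4.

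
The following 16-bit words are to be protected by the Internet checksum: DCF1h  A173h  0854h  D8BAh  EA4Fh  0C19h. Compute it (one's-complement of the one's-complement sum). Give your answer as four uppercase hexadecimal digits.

One's-complement addition (fold any carry out of bit 15 back into bit 0):
  0xDCF1 + 0xA173 = 0x17E64 → wrap carry → 0x7E65
  0x7E65 + 0x0854 = 0x086B9
  0x86B9 + 0xD8BA = 0x15F73 → wrap carry → 0x5F74
  0x5F74 + 0xEA4F = 0x149C3 → wrap carry → 0x49C4
  0x49C4 + 0x0C19 = 0x055DD
One's-complement sum = 0x55DD.
Checksum = ~0x55DD & 0xFFFF = 0xAA22.

AA22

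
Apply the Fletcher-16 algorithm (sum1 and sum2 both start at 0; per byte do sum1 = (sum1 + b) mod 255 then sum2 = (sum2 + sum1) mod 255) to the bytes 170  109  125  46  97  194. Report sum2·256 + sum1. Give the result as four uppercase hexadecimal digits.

Running sums (mod 255):
  after byte 0 (170): sum1=170, sum2=170
  after byte 1 (109): sum1=24, sum2=194
  after byte 2 (125): sum1=149, sum2=88
  after byte 3 (46): sum1=195, sum2=28
  after byte 4 (97): sum1=37, sum2=65
  after byte 5 (194): sum1=231, sum2=41
Checksum = sum2·256 + sum1 = 41·256 + 231 = 10727 = 0x29E7.

29E7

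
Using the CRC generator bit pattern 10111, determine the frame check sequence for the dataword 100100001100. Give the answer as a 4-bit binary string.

0110

Append 4 zeros: 1001000011000000. Divide by 10111 (XOR where the leading bit is 1):
  pos 0: 10010 XOR 10111 = 00101
  pos 2: 10100 XOR 10111 = 00011
  pos 5: 11011 XOR 10111 = 01100
  pos 6: 11000 XOR 10111 = 01111
  pos 7: 11110 XOR 10111 = 01001
  pos 8: 10010 XOR 10111 = 00101
  pos 10: 10100 XOR 10111 = 00011
Remainder (last 4 bits) = 0110. This is the CRC / FCS.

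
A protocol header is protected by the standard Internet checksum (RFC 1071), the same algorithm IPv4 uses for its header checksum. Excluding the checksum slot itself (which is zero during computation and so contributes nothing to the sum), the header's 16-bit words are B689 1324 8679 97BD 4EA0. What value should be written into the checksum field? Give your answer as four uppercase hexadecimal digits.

One's-complement addition (fold any carry out of bit 15 back into bit 0):
  0xB689 + 0x1324 = 0x0C9AD
  0xC9AD + 0x8679 = 0x15026 → wrap carry → 0x5027
  0x5027 + 0x97BD = 0x0E7E4
  0xE7E4 + 0x4EA0 = 0x13684 → wrap carry → 0x3685
One's-complement sum = 0x3685.
Checksum = ~0x3685 & 0xFFFF = 0xC97A.

C97A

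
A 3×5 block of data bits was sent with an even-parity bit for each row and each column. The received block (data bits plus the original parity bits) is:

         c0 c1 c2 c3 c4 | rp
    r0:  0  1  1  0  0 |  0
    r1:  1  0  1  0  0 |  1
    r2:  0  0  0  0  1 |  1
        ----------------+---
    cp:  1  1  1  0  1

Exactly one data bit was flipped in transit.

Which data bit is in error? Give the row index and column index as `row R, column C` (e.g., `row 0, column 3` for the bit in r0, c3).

row 1, column 2

Recompute each row's even parity and compare to rp:
  r0: data parity 0, sent rp 0 → ok
  r1: data parity 0, sent rp 1 → mismatch
  r2: data parity 1, sent rp 1 → ok
Recompute each column's even parity and compare to cp:
  c0: data parity 1, sent cp 1 → ok
  c1: data parity 1, sent cp 1 → ok
  c2: data parity 0, sent cp 1 → mismatch
  c3: data parity 0, sent cp 0 → ok
  c4: data parity 1, sent cp 1 → ok
Exactly one row (r1) and one column (c2) fail → the flipped bit is at their intersection.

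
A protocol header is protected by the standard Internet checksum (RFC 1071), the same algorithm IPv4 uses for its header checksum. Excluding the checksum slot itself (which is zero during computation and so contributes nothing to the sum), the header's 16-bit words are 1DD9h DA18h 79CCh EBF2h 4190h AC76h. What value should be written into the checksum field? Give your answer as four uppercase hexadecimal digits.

One's-complement addition (fold any carry out of bit 15 back into bit 0):
  0x1DD9 + 0xDA18 = 0x0F7F1
  0xF7F1 + 0x79CC = 0x171BD → wrap carry → 0x71BE
  0x71BE + 0xEBF2 = 0x15DB0 → wrap carry → 0x5DB1
  0x5DB1 + 0x4190 = 0x09F41
  0x9F41 + 0xAC76 = 0x14BB7 → wrap carry → 0x4BB8
One's-complement sum = 0x4BB8.
Checksum = ~0x4BB8 & 0xFFFF = 0xB447.

B447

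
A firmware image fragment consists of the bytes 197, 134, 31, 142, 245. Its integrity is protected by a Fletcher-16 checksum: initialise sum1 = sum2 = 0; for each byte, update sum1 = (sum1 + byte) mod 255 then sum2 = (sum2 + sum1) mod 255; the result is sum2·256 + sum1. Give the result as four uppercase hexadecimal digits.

Running sums (mod 255):
  after byte 0 (197): sum1=197, sum2=197
  after byte 1 (134): sum1=76, sum2=18
  after byte 2 (31): sum1=107, sum2=125
  after byte 3 (142): sum1=249, sum2=119
  after byte 4 (245): sum1=239, sum2=103
Checksum = sum2·256 + sum1 = 103·256 + 239 = 26607 = 0x67EF.

67EF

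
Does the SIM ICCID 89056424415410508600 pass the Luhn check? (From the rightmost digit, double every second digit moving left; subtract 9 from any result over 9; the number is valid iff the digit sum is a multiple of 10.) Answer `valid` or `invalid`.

From the right, keep odd positions and double even positions (subtract 9 from any doubled value over 9):
  doubled (positions 2,4,...): 0 7 1 2 1 8 4 3 0 7 → sum 33
  kept (positions 1,3,...): 0 6 0 0 4 1 4 4 5 9 → sum 33
Total = 66.
66 mod 10 = 6, so the number is invalid.

invalid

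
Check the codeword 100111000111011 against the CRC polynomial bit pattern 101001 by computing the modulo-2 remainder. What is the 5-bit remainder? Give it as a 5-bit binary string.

10000

Modulo-2 division of 100111000111011 by 101001:
  pos 0: 100111 XOR 101001 = 001110
  pos 2: 111000 XOR 101001 = 010001
  pos 3: 100010 XOR 101001 = 001011
  pos 5: 101111 XOR 101001 = 000110
  pos 8: 110101 XOR 101001 = 011100
  pos 9: 111001 XOR 101001 = 010000
Remainder = 10000 (nonzero — an error is detected).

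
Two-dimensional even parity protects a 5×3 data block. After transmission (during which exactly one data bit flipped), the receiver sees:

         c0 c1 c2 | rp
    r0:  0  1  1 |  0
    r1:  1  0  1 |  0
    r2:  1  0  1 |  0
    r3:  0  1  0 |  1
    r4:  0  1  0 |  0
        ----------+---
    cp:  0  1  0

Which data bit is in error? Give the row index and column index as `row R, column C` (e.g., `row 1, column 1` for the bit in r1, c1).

row 4, column 2

Recompute each row's even parity and compare to rp:
  r0: data parity 0, sent rp 0 → ok
  r1: data parity 0, sent rp 0 → ok
  r2: data parity 0, sent rp 0 → ok
  r3: data parity 1, sent rp 1 → ok
  r4: data parity 1, sent rp 0 → mismatch
Recompute each column's even parity and compare to cp:
  c0: data parity 0, sent cp 0 → ok
  c1: data parity 1, sent cp 1 → ok
  c2: data parity 1, sent cp 0 → mismatch
Exactly one row (r4) and one column (c2) fail → the flipped bit is at their intersection.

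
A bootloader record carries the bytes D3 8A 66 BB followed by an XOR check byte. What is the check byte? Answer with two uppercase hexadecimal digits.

84

XOR the bytes together:
  start with 0xD3
  0xD3 ⊕ 0x8A = 0x59
  0x59 ⊕ 0x66 = 0x3F
  0x3F ⊕ 0xBB = 0x84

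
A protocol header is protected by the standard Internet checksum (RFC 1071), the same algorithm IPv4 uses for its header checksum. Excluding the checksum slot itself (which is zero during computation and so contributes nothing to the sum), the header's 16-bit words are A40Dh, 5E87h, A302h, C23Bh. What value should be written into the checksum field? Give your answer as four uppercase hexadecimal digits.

One's-complement addition (fold any carry out of bit 15 back into bit 0):
  0xA40D + 0x5E87 = 0x10294 → wrap carry → 0x0295
  0x0295 + 0xA302 = 0x0A597
  0xA597 + 0xC23B = 0x167D2 → wrap carry → 0x67D3
One's-complement sum = 0x67D3.
Checksum = ~0x67D3 & 0xFFFF = 0x982C.

982C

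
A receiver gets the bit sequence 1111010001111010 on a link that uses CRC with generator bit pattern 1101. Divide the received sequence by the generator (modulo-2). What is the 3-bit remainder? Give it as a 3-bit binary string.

110

Modulo-2 division of 1111010001111010 by 1101:
  pos 0: 1111 XOR 1101 = 0010
  pos 2: 1001 XOR 1101 = 0100
  pos 3: 1000 XOR 1101 = 0101
  pos 4: 1010 XOR 1101 = 0111
  pos 5: 1110 XOR 1101 = 0011
  pos 7: 1111 XOR 1101 = 0010
  pos 9: 1011 XOR 1101 = 0110
  pos 10: 1100 XOR 1101 = 0001
Remainder = 110 (nonzero — an error is detected).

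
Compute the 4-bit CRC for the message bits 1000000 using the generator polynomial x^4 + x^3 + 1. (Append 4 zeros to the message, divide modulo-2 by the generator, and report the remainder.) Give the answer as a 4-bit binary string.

1010

Append 4 zeros: 10000000000. Divide by 11001 (XOR where the leading bit is 1):
  pos 0: 10000 XOR 11001 = 01001
  pos 1: 10010 XOR 11001 = 01011
  pos 2: 10110 XOR 11001 = 01111
  pos 3: 11110 XOR 11001 = 00111
  pos 5: 11100 XOR 11001 = 00101
Remainder (last 4 bits) = 1010. This is the CRC / FCS.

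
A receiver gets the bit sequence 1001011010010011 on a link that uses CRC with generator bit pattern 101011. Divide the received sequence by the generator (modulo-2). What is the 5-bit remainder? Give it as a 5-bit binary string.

Modulo-2 division of 1001011010010011 by 101011:
  pos 0: 100101 XOR 101011 = 001110
  pos 2: 111010 XOR 101011 = 010001
  pos 3: 100011 XOR 101011 = 001000
  pos 5: 100000 XOR 101011 = 001011
  pos 7: 101110 XOR 101011 = 000101
  pos 10: 101011 XOR 101011 = 000000
Remainder = 00000 (zero — the frame passes the CRC check).

00000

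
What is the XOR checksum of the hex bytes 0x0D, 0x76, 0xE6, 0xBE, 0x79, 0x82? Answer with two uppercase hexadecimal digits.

XOR the bytes together:
  start with 0x0D
  0x0D ⊕ 0x76 = 0x7B
  0x7B ⊕ 0xE6 = 0x9D
  0x9D ⊕ 0xBE = 0x23
  0x23 ⊕ 0x79 = 0x5A
  0x5A ⊕ 0x82 = 0xD8

D8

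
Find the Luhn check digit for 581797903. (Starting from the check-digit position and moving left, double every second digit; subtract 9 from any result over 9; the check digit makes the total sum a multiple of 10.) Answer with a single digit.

Partial digits right→left: 3 0 9 7 9 7 1 8 5
Double every second digit counting from the check-digit position (so the 1st, 3rd, 5th, ... of the partial from the right).
  doubled (with −9 where >9): 6 9 9 2 1 → sum 27
  kept as-is: 0 7 7 8 → sum 22
Total = 27 + 22 = 49.
Check digit = (10 − (49 mod 10)) mod 10 = 1.

1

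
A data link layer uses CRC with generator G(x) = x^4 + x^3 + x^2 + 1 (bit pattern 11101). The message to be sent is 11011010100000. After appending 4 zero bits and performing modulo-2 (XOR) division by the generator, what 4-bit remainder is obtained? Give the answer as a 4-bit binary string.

1010

Append 4 zeros: 110110101000000000. Divide by 11101 (XOR where the leading bit is 1):
  pos 0: 11011 XOR 11101 = 00110
  pos 2: 11001 XOR 11101 = 00100
  pos 4: 10001 XOR 11101 = 01100
  pos 5: 11000 XOR 11101 = 00101
  pos 7: 10100 XOR 11101 = 01001
  pos 8: 10010 XOR 11101 = 01111
  pos 9: 11110 XOR 11101 = 00011
  pos 12: 11000 XOR 11101 = 00101
Remainder (last 4 bits) = 1010. This is the CRC / FCS.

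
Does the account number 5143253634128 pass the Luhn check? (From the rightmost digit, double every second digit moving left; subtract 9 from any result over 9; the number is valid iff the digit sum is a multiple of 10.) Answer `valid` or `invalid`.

valid

From the right, keep odd positions and double even positions (subtract 9 from any doubled value over 9):
  doubled (positions 2,4,...): 4 8 3 1 6 2 → sum 24
  kept (positions 1,3,...): 8 1 3 3 2 4 5 → sum 26
Total = 50.
50 mod 10 = 0, so the number is valid.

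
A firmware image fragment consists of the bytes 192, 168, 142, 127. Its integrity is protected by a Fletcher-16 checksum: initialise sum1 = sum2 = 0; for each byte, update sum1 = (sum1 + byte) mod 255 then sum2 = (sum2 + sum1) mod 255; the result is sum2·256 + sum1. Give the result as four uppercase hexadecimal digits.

9977

Running sums (mod 255):
  after byte 0 (192): sum1=192, sum2=192
  after byte 1 (168): sum1=105, sum2=42
  after byte 2 (142): sum1=247, sum2=34
  after byte 3 (127): sum1=119, sum2=153
Checksum = sum2·256 + sum1 = 153·256 + 119 = 39287 = 0x9977.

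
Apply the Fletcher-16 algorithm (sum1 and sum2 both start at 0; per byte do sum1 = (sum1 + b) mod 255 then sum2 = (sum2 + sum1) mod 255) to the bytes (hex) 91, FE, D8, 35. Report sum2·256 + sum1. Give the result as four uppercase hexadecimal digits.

Running sums (mod 255):
  after byte 0 (91): sum1=145, sum2=145
  after byte 1 (FE): sum1=144, sum2=34
  after byte 2 (D8): sum1=105, sum2=139
  after byte 3 (35): sum1=158, sum2=42
Checksum = sum2·256 + sum1 = 42·256 + 158 = 10910 = 0x2A9E.

2A9E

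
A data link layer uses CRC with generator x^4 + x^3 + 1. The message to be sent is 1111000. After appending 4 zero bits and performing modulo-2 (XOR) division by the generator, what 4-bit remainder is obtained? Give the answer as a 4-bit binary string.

0110

Append 4 zeros: 11110000000. Divide by 11001 (XOR where the leading bit is 1):
  pos 0: 11110 XOR 11001 = 00111
  pos 2: 11100 XOR 11001 = 00101
  pos 4: 10100 XOR 11001 = 01101
  pos 5: 11010 XOR 11001 = 00011
Remainder (last 4 bits) = 0110. This is the CRC / FCS.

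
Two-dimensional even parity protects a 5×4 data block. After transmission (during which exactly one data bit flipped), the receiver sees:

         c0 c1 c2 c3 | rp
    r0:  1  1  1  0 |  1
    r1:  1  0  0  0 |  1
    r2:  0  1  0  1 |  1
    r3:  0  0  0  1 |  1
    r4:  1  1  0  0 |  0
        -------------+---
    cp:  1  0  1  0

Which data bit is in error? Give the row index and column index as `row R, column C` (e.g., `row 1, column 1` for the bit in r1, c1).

Recompute each row's even parity and compare to rp:
  r0: data parity 1, sent rp 1 → ok
  r1: data parity 1, sent rp 1 → ok
  r2: data parity 0, sent rp 1 → mismatch
  r3: data parity 1, sent rp 1 → ok
  r4: data parity 0, sent rp 0 → ok
Recompute each column's even parity and compare to cp:
  c0: data parity 1, sent cp 1 → ok
  c1: data parity 1, sent cp 0 → mismatch
  c2: data parity 1, sent cp 1 → ok
  c3: data parity 0, sent cp 0 → ok
Exactly one row (r2) and one column (c1) fail → the flipped bit is at their intersection.

row 2, column 1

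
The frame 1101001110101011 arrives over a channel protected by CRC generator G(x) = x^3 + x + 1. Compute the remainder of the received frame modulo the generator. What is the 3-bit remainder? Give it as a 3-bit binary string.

100

Modulo-2 division of 1101001110101011 by 1011:
  pos 0: 1101 XOR 1011 = 0110
  pos 1: 1100 XOR 1011 = 0111
  pos 2: 1110 XOR 1011 = 0101
  pos 3: 1011 XOR 1011 = 0000
  pos 7: 1101 XOR 1011 = 0110
  pos 8: 1100 XOR 1011 = 0111
  pos 9: 1111 XOR 1011 = 0100
  pos 10: 1000 XOR 1011 = 0011
  pos 12: 1111 XOR 1011 = 0100
Remainder = 100 (nonzero — an error is detected).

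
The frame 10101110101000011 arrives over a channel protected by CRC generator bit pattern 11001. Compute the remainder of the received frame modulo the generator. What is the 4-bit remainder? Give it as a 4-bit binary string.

Modulo-2 division of 10101110101000011 by 11001:
  pos 0: 10101 XOR 11001 = 01100
  pos 1: 11001 XOR 11001 = 00000
  pos 6: 10101 XOR 11001 = 01100
  pos 7: 11000 XOR 11001 = 00001
  pos 11: 10001 XOR 11001 = 01000
  pos 12: 10001 XOR 11001 = 01000
Remainder = 1000 (nonzero — an error is detected).

1000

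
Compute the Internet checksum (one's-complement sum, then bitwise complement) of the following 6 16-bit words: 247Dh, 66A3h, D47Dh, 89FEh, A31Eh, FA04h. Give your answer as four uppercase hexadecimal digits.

One's-complement addition (fold any carry out of bit 15 back into bit 0):
  0x247D + 0x66A3 = 0x08B20
  0x8B20 + 0xD47D = 0x15F9D → wrap carry → 0x5F9E
  0x5F9E + 0x89FE = 0x0E99C
  0xE99C + 0xA31E = 0x18CBA → wrap carry → 0x8CBB
  0x8CBB + 0xFA04 = 0x186BF → wrap carry → 0x86C0
One's-complement sum = 0x86C0.
Checksum = ~0x86C0 & 0xFFFF = 0x793F.

793F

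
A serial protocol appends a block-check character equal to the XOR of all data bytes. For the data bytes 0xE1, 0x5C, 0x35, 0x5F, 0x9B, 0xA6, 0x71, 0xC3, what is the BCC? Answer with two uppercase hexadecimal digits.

XOR the bytes together:
  start with 0xE1
  0xE1 ⊕ 0x5C = 0xBD
  0xBD ⊕ 0x35 = 0x88
  0x88 ⊕ 0x5F = 0xD7
  0xD7 ⊕ 0x9B = 0x4C
  0x4C ⊕ 0xA6 = 0xEA
  0xEA ⊕ 0x71 = 0x9B
  0x9B ⊕ 0xC3 = 0x58

58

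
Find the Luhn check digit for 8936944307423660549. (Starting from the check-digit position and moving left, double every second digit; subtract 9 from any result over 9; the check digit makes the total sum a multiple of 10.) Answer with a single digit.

2

Partial digits right→left: 9 4 5 0 6 6 3 2 4 7 0 3 4 4 9 6 3 9 8
Double every second digit counting from the check-digit position (so the 1st, 3rd, 5th, ... of the partial from the right).
  doubled (with −9 where >9): 9 1 3 6 8 0 8 9 6 7 → sum 57
  kept as-is: 4 0 6 2 7 3 4 6 9 → sum 41
Total = 57 + 41 = 98.
Check digit = (10 − (98 mod 10)) mod 10 = 2.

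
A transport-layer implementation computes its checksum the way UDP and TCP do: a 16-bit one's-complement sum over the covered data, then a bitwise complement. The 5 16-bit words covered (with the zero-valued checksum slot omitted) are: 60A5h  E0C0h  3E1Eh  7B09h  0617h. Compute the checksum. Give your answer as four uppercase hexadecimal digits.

FF5A

One's-complement addition (fold any carry out of bit 15 back into bit 0):
  0x60A5 + 0xE0C0 = 0x14165 → wrap carry → 0x4166
  0x4166 + 0x3E1E = 0x07F84
  0x7F84 + 0x7B09 = 0x0FA8D
  0xFA8D + 0x0617 = 0x100A4 → wrap carry → 0x00A5
One's-complement sum = 0x00A5.
Checksum = ~0x00A5 & 0xFFFF = 0xFF5A.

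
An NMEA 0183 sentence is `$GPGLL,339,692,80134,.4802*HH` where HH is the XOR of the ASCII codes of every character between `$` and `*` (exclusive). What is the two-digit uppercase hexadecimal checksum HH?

4A

XOR the ASCII codes of the payload characters:
  'G' = 0x47 → acc = 0x47
  'P' = 0x50 → acc = 0x17
  'G' = 0x47 → acc = 0x50
  'L' = 0x4C → acc = 0x1C
  'L' = 0x4C → acc = 0x50
  ',' = 0x2C → acc = 0x7C
  '3' = 0x33 → acc = 0x4F
  '3' = 0x33 → acc = 0x7C
  '9' = 0x39 → acc = 0x45
  ',' = 0x2C → acc = 0x69
  '6' = 0x36 → acc = 0x5F
  '9' = 0x39 → acc = 0x66
  '2' = 0x32 → acc = 0x54
  ',' = 0x2C → acc = 0x78
  '8' = 0x38 → acc = 0x40
  '0' = 0x30 → acc = 0x70
  '1' = 0x31 → acc = 0x41
  '3' = 0x33 → acc = 0x72
  '4' = 0x34 → acc = 0x46
  ',' = 0x2C → acc = 0x6A
  '.' = 0x2E → acc = 0x44
  '4' = 0x34 → acc = 0x70
  '8' = 0x38 → acc = 0x48
  '0' = 0x30 → acc = 0x78
  '2' = 0x32 → acc = 0x4A
Checksum = 0x4A.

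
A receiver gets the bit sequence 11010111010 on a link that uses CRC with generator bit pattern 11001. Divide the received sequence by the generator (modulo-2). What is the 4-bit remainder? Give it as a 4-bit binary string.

0000

Modulo-2 division of 11010111010 by 11001:
  pos 0: 11010 XOR 11001 = 00011
  pos 3: 11111 XOR 11001 = 00110
  pos 5: 11001 XOR 11001 = 00000
Remainder = 0000 (zero — the frame passes the CRC check).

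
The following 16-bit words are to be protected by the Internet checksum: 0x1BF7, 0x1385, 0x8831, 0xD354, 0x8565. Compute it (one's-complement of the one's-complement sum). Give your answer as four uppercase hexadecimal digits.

EF97

One's-complement addition (fold any carry out of bit 15 back into bit 0):
  0x1BF7 + 0x1385 = 0x02F7C
  0x2F7C + 0x8831 = 0x0B7AD
  0xB7AD + 0xD354 = 0x18B01 → wrap carry → 0x8B02
  0x8B02 + 0x8565 = 0x11067 → wrap carry → 0x1068
One's-complement sum = 0x1068.
Checksum = ~0x1068 & 0xFFFF = 0xEF97.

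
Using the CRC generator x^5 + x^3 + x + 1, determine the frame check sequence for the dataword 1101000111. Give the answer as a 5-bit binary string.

11101

Append 5 zeros: 110100011100000. Divide by 101011 (XOR where the leading bit is 1):
  pos 0: 110100 XOR 101011 = 011111
  pos 1: 111110 XOR 101011 = 010101
  pos 2: 101011 XOR 101011 = 000000
  pos 8: 110000 XOR 101011 = 011011
  pos 9: 110110 XOR 101011 = 011101
Remainder (last 5 bits) = 11101. This is the CRC / FCS.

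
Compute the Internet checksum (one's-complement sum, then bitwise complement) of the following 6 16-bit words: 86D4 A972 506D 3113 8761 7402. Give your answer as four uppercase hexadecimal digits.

One's-complement addition (fold any carry out of bit 15 back into bit 0):
  0x86D4 + 0xA972 = 0x13046 → wrap carry → 0x3047
  0x3047 + 0x506D = 0x080B4
  0x80B4 + 0x3113 = 0x0B1C7
  0xB1C7 + 0x8761 = 0x13928 → wrap carry → 0x3929
  0x3929 + 0x7402 = 0x0AD2B
One's-complement sum = 0xAD2B.
Checksum = ~0xAD2B & 0xFFFF = 0x52D4.

52D4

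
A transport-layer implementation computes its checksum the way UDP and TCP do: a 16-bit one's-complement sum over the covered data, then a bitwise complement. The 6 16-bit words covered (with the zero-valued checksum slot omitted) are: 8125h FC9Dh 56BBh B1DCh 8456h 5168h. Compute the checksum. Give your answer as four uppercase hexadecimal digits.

One's-complement addition (fold any carry out of bit 15 back into bit 0):
  0x8125 + 0xFC9D = 0x17DC2 → wrap carry → 0x7DC3
  0x7DC3 + 0x56BB = 0x0D47E
  0xD47E + 0xB1DC = 0x1865A → wrap carry → 0x865B
  0x865B + 0x8456 = 0x10AB1 → wrap carry → 0x0AB2
  0x0AB2 + 0x5168 = 0x05C1A
One's-complement sum = 0x5C1A.
Checksum = ~0x5C1A & 0xFFFF = 0xA3E5.

A3E5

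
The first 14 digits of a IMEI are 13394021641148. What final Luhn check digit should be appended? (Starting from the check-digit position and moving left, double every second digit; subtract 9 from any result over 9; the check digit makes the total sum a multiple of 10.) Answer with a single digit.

Partial digits right→left: 8 4 1 1 4 6 1 2 0 4 9 3 3 1
Double every second digit counting from the check-digit position (so the 1st, 3rd, 5th, ... of the partial from the right).
  doubled (with −9 where >9): 7 2 8 2 0 9 6 → sum 34
  kept as-is: 4 1 6 2 4 3 1 → sum 21
Total = 34 + 21 = 55.
Check digit = (10 − (55 mod 10)) mod 10 = 5.

5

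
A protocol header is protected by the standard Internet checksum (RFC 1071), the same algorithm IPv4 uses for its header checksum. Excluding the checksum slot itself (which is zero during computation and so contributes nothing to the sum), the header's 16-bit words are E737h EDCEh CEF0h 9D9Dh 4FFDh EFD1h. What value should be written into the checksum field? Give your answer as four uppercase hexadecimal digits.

One's-complement addition (fold any carry out of bit 15 back into bit 0):
  0xE737 + 0xEDCE = 0x1D505 → wrap carry → 0xD506
  0xD506 + 0xCEF0 = 0x1A3F6 → wrap carry → 0xA3F7
  0xA3F7 + 0x9D9D = 0x14194 → wrap carry → 0x4195
  0x4195 + 0x4FFD = 0x09192
  0x9192 + 0xEFD1 = 0x18163 → wrap carry → 0x8164
One's-complement sum = 0x8164.
Checksum = ~0x8164 & 0xFFFF = 0x7E9B.

7E9B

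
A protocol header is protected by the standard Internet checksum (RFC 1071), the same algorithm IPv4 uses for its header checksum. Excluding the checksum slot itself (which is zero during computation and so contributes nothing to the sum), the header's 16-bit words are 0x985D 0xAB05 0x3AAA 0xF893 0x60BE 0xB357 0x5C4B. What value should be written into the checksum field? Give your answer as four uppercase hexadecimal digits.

One's-complement addition (fold any carry out of bit 15 back into bit 0):
  0x985D + 0xAB05 = 0x14362 → wrap carry → 0x4363
  0x4363 + 0x3AAA = 0x07E0D
  0x7E0D + 0xF893 = 0x176A0 → wrap carry → 0x76A1
  0x76A1 + 0x60BE = 0x0D75F
  0xD75F + 0xB357 = 0x18AB6 → wrap carry → 0x8AB7
  0x8AB7 + 0x5C4B = 0x0E702
One's-complement sum = 0xE702.
Checksum = ~0xE702 & 0xFFFF = 0x18FD.

18FD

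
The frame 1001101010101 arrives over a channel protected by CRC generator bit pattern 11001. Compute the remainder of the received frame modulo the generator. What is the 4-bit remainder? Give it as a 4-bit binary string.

1011

Modulo-2 division of 1001101010101 by 11001:
  pos 0: 10011 XOR 11001 = 01010
  pos 1: 10100 XOR 11001 = 01101
  pos 2: 11011 XOR 11001 = 00010
  pos 5: 10010 XOR 11001 = 01011
  pos 6: 10111 XOR 11001 = 01110
  pos 7: 11100 XOR 11001 = 00101
Remainder = 1011 (nonzero — an error is detected).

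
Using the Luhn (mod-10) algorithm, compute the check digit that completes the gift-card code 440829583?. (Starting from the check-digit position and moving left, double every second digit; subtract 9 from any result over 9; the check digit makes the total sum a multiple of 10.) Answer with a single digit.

Partial digits right→left: 3 8 5 9 2 8 0 4 4
Double every second digit counting from the check-digit position (so the 1st, 3rd, 5th, ... of the partial from the right).
  doubled (with −9 where >9): 6 1 4 0 8 → sum 19
  kept as-is: 8 9 8 4 → sum 29
Total = 19 + 29 = 48.
Check digit = (10 − (48 mod 10)) mod 10 = 2.

2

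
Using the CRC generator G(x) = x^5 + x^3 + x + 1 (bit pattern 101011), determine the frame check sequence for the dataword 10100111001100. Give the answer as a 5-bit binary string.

01011

Append 5 zeros: 1010011100110000000. Divide by 101011 (XOR where the leading bit is 1):
  pos 0: 101001 XOR 101011 = 000010
  pos 4: 101100 XOR 101011 = 000111
  pos 7: 111110 XOR 101011 = 010101
  pos 8: 101010 XOR 101011 = 000001
  pos 13: 100000 XOR 101011 = 001011
Remainder (last 5 bits) = 01011. This is the CRC / FCS.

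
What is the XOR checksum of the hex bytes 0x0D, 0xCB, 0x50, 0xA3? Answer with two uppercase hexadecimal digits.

35

XOR the bytes together:
  start with 0x0D
  0x0D ⊕ 0xCB = 0xC6
  0xC6 ⊕ 0x50 = 0x96
  0x96 ⊕ 0xA3 = 0x35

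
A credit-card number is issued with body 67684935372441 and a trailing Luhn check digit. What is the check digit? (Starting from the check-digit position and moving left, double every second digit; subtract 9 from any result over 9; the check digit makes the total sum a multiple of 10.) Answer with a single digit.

5

Partial digits right→left: 1 4 4 2 7 3 5 3 9 4 8 6 7 6
Double every second digit counting from the check-digit position (so the 1st, 3rd, 5th, ... of the partial from the right).
  doubled (with −9 where >9): 2 8 5 1 9 7 5 → sum 37
  kept as-is: 4 2 3 3 4 6 6 → sum 28
Total = 37 + 28 = 65.
Check digit = (10 − (65 mod 10)) mod 10 = 5.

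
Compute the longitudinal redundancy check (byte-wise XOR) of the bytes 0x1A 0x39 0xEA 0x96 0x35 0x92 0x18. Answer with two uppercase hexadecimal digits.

XOR the bytes together:
  start with 0x1A
  0x1A ⊕ 0x39 = 0x23
  0x23 ⊕ 0xEA = 0xC9
  0xC9 ⊕ 0x96 = 0x5F
  0x5F ⊕ 0x35 = 0x6A
  0x6A ⊕ 0x92 = 0xF8
  0xF8 ⊕ 0x18 = 0xE0

E0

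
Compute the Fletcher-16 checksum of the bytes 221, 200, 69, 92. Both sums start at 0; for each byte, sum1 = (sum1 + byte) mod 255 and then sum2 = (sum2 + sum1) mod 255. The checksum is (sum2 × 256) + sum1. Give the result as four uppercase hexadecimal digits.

Running sums (mod 255):
  after byte 0 (221): sum1=221, sum2=221
  after byte 1 (200): sum1=166, sum2=132
  after byte 2 (69): sum1=235, sum2=112
  after byte 3 (92): sum1=72, sum2=184
Checksum = sum2·256 + sum1 = 184·256 + 72 = 47176 = 0xB848.

B848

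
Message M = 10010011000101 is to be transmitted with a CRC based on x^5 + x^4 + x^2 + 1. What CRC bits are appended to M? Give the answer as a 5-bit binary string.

00101

Append 5 zeros: 1001001100010100000. Divide by 110101 (XOR where the leading bit is 1):
  pos 0: 100100 XOR 110101 = 010001
  pos 1: 100011 XOR 110101 = 010110
  pos 2: 101101 XOR 110101 = 011000
  pos 3: 110000 XOR 110101 = 000101
  pos 6: 101001 XOR 110101 = 011100
  pos 7: 111000 XOR 110101 = 001101
  pos 9: 110110 XOR 110101 = 000011
  pos 13: 110000 XOR 110101 = 000101
Remainder (last 5 bits) = 00101. This is the CRC / FCS.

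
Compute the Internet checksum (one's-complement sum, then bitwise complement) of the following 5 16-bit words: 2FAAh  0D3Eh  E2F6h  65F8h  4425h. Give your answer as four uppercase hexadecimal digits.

One's-complement addition (fold any carry out of bit 15 back into bit 0):
  0x2FAA + 0x0D3E = 0x03CE8
  0x3CE8 + 0xE2F6 = 0x11FDE → wrap carry → 0x1FDF
  0x1FDF + 0x65F8 = 0x085D7
  0x85D7 + 0x4425 = 0x0C9FC
One's-complement sum = 0xC9FC.
Checksum = ~0xC9FC & 0xFFFF = 0x3603.

3603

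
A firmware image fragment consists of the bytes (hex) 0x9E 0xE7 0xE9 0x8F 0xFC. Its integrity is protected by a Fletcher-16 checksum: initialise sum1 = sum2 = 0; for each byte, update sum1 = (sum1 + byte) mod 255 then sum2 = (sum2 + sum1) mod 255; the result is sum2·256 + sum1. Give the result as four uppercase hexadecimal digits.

Running sums (mod 255):
  after byte 0 (0x9E): sum1=158, sum2=158
  after byte 1 (0xE7): sum1=134, sum2=37
  after byte 2 (0xE9): sum1=112, sum2=149
  after byte 3 (0x8F): sum1=0, sum2=149
  after byte 4 (0xFC): sum1=252, sum2=146
Checksum = sum2·256 + sum1 = 146·256 + 252 = 37628 = 0x92FC.

92FC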